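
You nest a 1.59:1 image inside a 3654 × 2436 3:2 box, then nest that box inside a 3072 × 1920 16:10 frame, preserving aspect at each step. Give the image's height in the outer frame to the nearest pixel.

1811 px

1.59:1 in 3654×2436: fills the width, so the image is 3654.00 × 2298.11.
3:2 in 3072×1920: fills the height, so the intermediate becomes 2880.00 × 1920.00 — a scale of ×0.7882.
So the image's height is 2298.11 × 0.7882 ≈ 1811.32.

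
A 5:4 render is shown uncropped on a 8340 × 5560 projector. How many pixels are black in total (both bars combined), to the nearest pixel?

7728400 pixels

Since 1.250 < 1.500, the render is height-limited.
That makes the image 6950.0000 px wide (5560 × 5/4).
Black = 8340 − 6950.0000 = 1390.0000 px.
Across the 5560-px span: 1390.0000 × 5560 ≈ 7728400 px.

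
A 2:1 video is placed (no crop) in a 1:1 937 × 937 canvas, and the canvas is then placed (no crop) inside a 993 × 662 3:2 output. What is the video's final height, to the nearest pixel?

Inside the 937×937 canvas the video is width-limited at 937.00 × 468.50.
The 1:1 canvas is height-limited in 993×662, giving 662.00 × 662.00; scale factor 0.7065.
The video scales with it: height 468.50 × 0.7065 ≈ 331.00.

331 px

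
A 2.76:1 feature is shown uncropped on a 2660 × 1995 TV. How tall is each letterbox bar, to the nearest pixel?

516 px

Since 2.760 > 1.333, the feature is width-limited.
That makes the image 963.77 px tall (2660 / 2.760).
Leftover height: 1995 − 963.77 = 1031.23 px → 515.62 each side.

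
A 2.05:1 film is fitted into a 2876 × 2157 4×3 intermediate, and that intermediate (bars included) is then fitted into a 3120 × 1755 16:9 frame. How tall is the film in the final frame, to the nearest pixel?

1141 px

First fit — 2.05:1 into 2876×2157 spans the width: 2876.00 × 1402.93.
The 4×3 canvas is height-limited in 3120×1755, giving 2340.00 × 1755.00; scale factor 0.8136.
So the film's height is 1402.93 × 0.8136 ≈ 1141.46.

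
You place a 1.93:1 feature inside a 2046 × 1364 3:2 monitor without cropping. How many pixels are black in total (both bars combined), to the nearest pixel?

Since 1.930 > 1.500, the feature is width-limited.
That makes the image 1060.1036 px tall (2046 / 1.930).
Leftover height: 1364 − 1060.1036 = 303.8964 px.
Across the 2046-px span: 303.8964 × 2046 ≈ 621772 px.

621772 pixels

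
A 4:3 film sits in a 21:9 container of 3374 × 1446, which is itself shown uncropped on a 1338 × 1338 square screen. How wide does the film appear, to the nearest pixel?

765 px

4:3 in 3374×1446: fills the height, so the film is 1928.00 × 1446.00.
Second fit — the 21:9 canvas into 1338×1338 spans the width: 1338.00 × 573.43 (×0.3966 from 3374×1446).
So the film's width is 1928.00 × 0.3966 ≈ 764.57.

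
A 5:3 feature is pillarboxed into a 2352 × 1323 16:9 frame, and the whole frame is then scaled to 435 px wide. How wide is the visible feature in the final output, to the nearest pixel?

408 px

Fitted into 2352×1323, the feature spans the height; its width is 1323 × 5/3 ≈ 2205.00 px.
Scaling 2352 → 435 is ×0.1849, so the width becomes 2205.00 × 0.1849 ≈ 407.81 px.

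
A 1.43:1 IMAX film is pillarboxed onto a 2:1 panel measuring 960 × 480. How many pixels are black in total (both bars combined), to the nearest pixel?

131328 pixels

1.43:1 IMAX is narrower than 2:1, so it spans the full height.
Content width = 480 × 1.430 ≈ 686.4000 px.
Leftover width: 960 − 686.4000 = 273.6000 px.
Across the 480-px span: 273.6000 × 480 ≈ 131328 px.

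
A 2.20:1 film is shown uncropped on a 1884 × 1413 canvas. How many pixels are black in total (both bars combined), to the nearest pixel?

1048703 pixels

2.20:1 is wider than 4:3, so it spans the full width.
The film is 1884 / 2.200 ≈ 856.3636 px tall.
Leftover height: 1413 − 856.3636 = 556.6364 px.
Bar area = 556.6364 × 1884 ≈ 1048703 px.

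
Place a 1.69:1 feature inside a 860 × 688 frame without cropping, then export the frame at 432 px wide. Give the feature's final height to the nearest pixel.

In the 860×688 frame the feature fills the width: height = 860 / 1.690 ≈ 508.88 px.
The frame scales by 432/860 = 0.5023; 508.88 × 0.5023 ≈ 255.62 px.

256 px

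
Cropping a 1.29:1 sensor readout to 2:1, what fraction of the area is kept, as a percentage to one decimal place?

64.5%

The width stays; only height is cut (since 2:1 is wider than 1.29:1).
(1.290)/(2.000) ≈ 0.645 of the area survives.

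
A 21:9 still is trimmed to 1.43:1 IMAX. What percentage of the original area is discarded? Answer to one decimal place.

38.7%

1.43:1 IMAX is narrower than 21:9, so the crop keeps the full height and trims the width.
(1.430)/(2.333) ≈ 0.613 of the area survives, leaving 38.71% discarded.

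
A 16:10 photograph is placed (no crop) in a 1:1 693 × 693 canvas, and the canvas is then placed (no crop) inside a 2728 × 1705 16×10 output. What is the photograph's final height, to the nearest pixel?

1066 px

16:10 in 693×693: fills the width, so the photograph is 693.00 × 433.12.
The 1:1 canvas is height-limited in 2728×1705, giving 1705.00 × 1705.00; scale factor 2.4603.
Applying the same ×2.4603: 433.12 → 1065.62.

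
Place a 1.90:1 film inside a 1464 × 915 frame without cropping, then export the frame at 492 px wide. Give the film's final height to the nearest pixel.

At 1464×915 the film is width-limited, so height = 1464 / 1.900 ≈ 770.53 px.
The frame scales by 492/1464 = 0.3361; 770.53 × 0.3361 ≈ 258.95 px.

259 px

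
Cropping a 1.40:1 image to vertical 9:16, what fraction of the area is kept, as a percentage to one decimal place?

Going from 1.40:1 to vertical 9:16 means cutting width while keeping height.
(0.562)/(1.400) ≈ 0.402 of the area survives.

40.2%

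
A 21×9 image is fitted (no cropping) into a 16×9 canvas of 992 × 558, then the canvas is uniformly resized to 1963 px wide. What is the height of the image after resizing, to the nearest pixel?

841 px

At 992×558 the image is width-limited, so height = 992 × 9/21 ≈ 425.14 px.
Resizing to 1963 px wide multiplies everything by 1.9788: 425.14 → 841.29 px.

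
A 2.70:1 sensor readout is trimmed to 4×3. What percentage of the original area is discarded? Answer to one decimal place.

50.6%

4×3 is narrower than 2.70:1, so the crop keeps the full height and trims the width.
Area ratio = (1.333)/(2.700) = 49.38%; the remaining 50.62% is cropped out.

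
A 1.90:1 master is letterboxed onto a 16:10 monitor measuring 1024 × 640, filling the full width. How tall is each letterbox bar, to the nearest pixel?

Content height = 1024 / 1.900 ≈ 538.95 px.
640 − 538.95 = 101.05 px of bars (50.53 each).

51 px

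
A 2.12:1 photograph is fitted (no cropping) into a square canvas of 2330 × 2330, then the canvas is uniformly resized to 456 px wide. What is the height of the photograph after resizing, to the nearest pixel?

Fitted into 2330×2330, the photograph spans the width; its height is 2330 / 2.120 ≈ 1099.06 px.
Resizing to 456 px wide multiplies everything by 0.1957: 1099.06 → 215.09 px.

215 px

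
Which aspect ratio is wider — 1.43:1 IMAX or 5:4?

1.43 and 5:4 = 1.25; 1.43 > 1.25.

1.43:1 IMAX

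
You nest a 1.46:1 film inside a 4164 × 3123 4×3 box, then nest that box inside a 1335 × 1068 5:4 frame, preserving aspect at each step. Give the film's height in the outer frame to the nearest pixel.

1.46:1 in 4164×3123: fills the width, so the film is 4164.00 × 2852.05.
The 4×3 canvas is width-limited in 1335×1068, giving 1335.00 × 1001.25; scale factor 0.3206.
So the film's height is 2852.05 × 0.3206 ≈ 914.38.

914 px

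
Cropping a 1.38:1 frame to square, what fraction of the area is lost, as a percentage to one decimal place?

27.5%

Going from 1.38:1 to square means cutting width while keeping height.
Fraction kept = (1.000)/(1.380) ≈ 72.46%, so 27.54% is lost.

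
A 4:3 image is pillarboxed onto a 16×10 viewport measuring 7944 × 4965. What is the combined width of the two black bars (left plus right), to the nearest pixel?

4:3 (1.333) < 16×10 (1.600), so the image fills the height.
The image is 4965 × 4/3 ≈ 6620.00 px wide.
7944 − 6620.00 = 1324.00 px of bars.

1324 px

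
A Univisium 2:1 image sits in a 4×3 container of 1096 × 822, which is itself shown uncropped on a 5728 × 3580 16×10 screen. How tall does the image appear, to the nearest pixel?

2387 px

First fit — Univisium 2:1 into 1096×822 spans the width: 1096.00 × 548.00.
The 4×3 canvas is height-limited in 5728×3580, giving 4773.33 × 3580.00; scale factor 4.3552.
Applying the same ×4.3552: 548.00 → 2386.67.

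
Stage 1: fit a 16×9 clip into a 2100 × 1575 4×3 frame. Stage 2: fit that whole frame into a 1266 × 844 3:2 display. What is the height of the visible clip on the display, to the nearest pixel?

Inside the 2100×1575 canvas the clip is width-limited at 2100.00 × 1181.25.
Second fit — the 4×3 canvas into 1266×844 spans the height: 1125.33 × 844.00 (×0.5359 from 2100×1575).
So the clip's height is 1181.25 × 0.5359 ≈ 633.00.

633 px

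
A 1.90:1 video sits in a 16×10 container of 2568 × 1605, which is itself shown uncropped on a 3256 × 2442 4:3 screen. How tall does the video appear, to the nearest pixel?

1714 px

Inside the 2568×1605 canvas the video is width-limited at 2568.00 × 1351.58.
16×10 in 3256×2442: fills the width, so the intermediate becomes 3256.00 × 2035.00 — a scale of ×1.2679.
So the video's height is 1351.58 × 1.2679 ≈ 1713.68.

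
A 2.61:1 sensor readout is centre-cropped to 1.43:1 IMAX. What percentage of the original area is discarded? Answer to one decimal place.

Going from 2.61:1 to 1.43:1 IMAX means cutting width while keeping height.
(1.430)/(2.610) ≈ 0.548 of the area survives, leaving 45.21% discarded.

45.2%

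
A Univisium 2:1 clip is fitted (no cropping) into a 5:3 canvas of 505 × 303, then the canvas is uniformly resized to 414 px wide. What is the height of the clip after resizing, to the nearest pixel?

207 px

At 505×303 the clip is width-limited, so height = 505 × 1/2 ≈ 252.50 px.
Resizing to 414 px wide multiplies everything by 0.8198: 252.50 → 207.00 px.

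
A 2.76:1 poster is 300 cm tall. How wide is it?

300 × 2.760 = 828.

828 cm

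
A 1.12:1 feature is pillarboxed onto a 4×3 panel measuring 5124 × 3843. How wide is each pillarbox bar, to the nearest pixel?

410 px

Since 1.120 < 1.333, the feature is height-limited.
Content width = 3843 × 1.120 ≈ 4304.16 px.
Black = 5124 − 4304.16 = 819.84 px, or 409.92 per bar.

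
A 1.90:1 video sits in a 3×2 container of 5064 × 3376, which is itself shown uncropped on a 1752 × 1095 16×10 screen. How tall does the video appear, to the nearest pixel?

864 px

Inside the 5064×3376 canvas the video is width-limited at 5064.00 × 2665.26.
Second fit — the 3×2 canvas into 1752×1095 spans the height: 1642.50 × 1095.00 (×0.3243 from 5064×3376).
Applying the same ×0.3243: 2665.26 → 864.47.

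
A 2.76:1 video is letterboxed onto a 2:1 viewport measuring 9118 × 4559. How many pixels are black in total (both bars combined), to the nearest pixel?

2.76:1 is wider than 2:1, so it spans the full width.
The video is 9118 / 2.760 ≈ 3303.6232 px tall.
4559 − 3303.6232 = 1255.3768 px of bars.
That's 1255.3768 × 9118 ≈ 11446526 black pixels.

11446526 pixels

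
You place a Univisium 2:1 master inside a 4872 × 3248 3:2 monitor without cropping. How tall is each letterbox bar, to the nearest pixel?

Univisium 2:1 (2.000) > 3:2 (1.500), so the master fills the width.
That makes the image 2436.00 px tall (4872 × 1/2).
3248 − 2436.00 = 812.00 px of bars (406.00 each).

406 px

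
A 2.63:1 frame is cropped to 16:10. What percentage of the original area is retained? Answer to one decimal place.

16:10 is narrower than 2.63:1, so the crop keeps the full height and trims the width.
(1.600)/(2.630) ≈ 0.608 of the area survives.

60.8%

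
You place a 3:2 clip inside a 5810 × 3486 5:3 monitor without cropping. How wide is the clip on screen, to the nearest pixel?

5229 px

3:2 (1.500) < 5:3 (1.667), so the clip fills the height.
That makes the image 5229.00 px wide (3486 × 3/2).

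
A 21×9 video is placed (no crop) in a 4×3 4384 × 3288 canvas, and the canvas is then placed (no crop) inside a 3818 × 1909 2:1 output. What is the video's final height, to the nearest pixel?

1091 px

Inside the 4384×3288 canvas the video is width-limited at 4384.00 × 1878.86.
The 4×3 canvas is height-limited in 3818×1909, giving 2545.33 × 1909.00; scale factor 0.5806.
So the video's height is 1878.86 × 0.5806 ≈ 1090.86.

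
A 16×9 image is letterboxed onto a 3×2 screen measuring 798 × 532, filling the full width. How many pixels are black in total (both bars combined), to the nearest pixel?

66334 pixels

That makes the image 448.8750 px tall (798 × 9/16).
Black = 532 − 448.8750 = 83.1250 px.
That's 83.1250 × 798 ≈ 66334 black pixels.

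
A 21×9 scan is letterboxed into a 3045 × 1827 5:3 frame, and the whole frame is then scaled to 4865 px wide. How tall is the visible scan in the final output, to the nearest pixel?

Fitted into 3045×1827, the scan spans the width; its height is 3045 × 9/21 ≈ 1305.00 px.
Resizing to 4865 px wide multiplies everything by 1.5977: 1305.00 → 2085.00 px.

2085 px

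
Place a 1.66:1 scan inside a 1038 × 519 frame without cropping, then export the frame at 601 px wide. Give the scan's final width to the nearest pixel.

In the 1038×519 frame the scan fills the height: width = 519 × 1.660 ≈ 861.54 px.
The frame scales by 601/1038 = 0.5790; 861.54 × 0.5790 ≈ 498.83 px.

499 px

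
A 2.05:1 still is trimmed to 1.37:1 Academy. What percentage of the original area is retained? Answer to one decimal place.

1.37:1 Academy is narrower than 2.05:1, so the crop keeps the full height and trims the width.
(1.370)/(2.050) ≈ 0.668 of the area survives.

66.8%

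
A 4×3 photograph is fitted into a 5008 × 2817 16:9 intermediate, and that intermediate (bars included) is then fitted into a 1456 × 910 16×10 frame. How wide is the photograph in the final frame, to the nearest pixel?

First fit — 4×3 into 5008×2817 spans the height: 3756.00 × 2817.00.
16:9 in 1456×910: fills the width, so the intermediate becomes 1456.00 × 819.00 — a scale of ×0.2907.
So the photograph's width is 3756.00 × 0.2907 ≈ 1092.00.

1092 px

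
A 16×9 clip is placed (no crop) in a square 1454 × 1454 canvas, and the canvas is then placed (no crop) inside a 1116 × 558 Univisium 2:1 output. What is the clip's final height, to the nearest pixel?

314 px

16×9 in 1454×1454: fills the width, so the clip is 1454.00 × 817.88.
The square canvas is height-limited in 1116×558, giving 558.00 × 558.00; scale factor 0.3838.
The clip scales with it: height 817.88 × 0.3838 ≈ 313.88.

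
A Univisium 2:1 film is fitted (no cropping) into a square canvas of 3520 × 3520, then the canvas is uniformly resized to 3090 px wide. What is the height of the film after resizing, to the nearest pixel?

1545 px

At 3520×3520 the film is width-limited, so height = 3520 × 1/2 ≈ 1760.00 px.
Resizing to 3090 px wide multiplies everything by 0.8778: 1760.00 → 1545.00 px.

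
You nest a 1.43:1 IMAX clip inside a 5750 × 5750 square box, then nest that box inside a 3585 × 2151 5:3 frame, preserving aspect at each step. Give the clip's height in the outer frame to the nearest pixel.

1504 px

Inside the 5750×5750 canvas the clip is width-limited at 5750.00 × 4020.98.
square in 3585×2151: fills the height, so the intermediate becomes 2151.00 × 2151.00 — a scale of ×0.3741.
So the clip's height is 4020.98 × 0.3741 ≈ 1504.20.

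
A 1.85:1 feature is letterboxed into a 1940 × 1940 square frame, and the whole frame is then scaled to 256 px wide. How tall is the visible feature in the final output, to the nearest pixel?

Fitted into 1940×1940, the feature spans the width; its height is 1940 / 1.850 ≈ 1048.65 px.
The frame scales by 256/1940 = 0.1320; 1048.65 × 0.1320 ≈ 138.38 px.

138 px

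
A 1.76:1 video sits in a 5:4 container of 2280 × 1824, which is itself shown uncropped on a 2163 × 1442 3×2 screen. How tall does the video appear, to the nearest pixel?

1024 px

1.76:1 in 2280×1824: fills the width, so the video is 2280.00 × 1295.45.
5:4 in 2163×1442: fills the height, so the intermediate becomes 1802.50 × 1442.00 — a scale of ×0.7906.
Applying the same ×0.7906: 1295.45 → 1024.15.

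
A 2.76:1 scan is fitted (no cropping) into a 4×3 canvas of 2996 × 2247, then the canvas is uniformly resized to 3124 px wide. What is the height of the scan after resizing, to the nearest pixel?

At 2996×2247 the scan is width-limited, so height = 2996 / 2.760 ≈ 1085.51 px.
The frame scales by 3124/2996 = 1.0427; 1085.51 × 1.0427 ≈ 1131.88 px.

1132 px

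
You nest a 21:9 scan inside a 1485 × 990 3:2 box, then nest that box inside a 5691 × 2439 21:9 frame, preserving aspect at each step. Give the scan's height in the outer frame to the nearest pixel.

1568 px

First fit — 21:9 into 1485×990 spans the width: 1485.00 × 636.43.
The 3:2 canvas is height-limited in 5691×2439, giving 3658.50 × 2439.00; scale factor 2.4636.
Applying the same ×2.4636: 636.43 → 1567.93.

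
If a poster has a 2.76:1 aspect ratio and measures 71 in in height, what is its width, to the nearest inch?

196 in

At 2.76:1, 71 × 2.760 ≈ 195.96.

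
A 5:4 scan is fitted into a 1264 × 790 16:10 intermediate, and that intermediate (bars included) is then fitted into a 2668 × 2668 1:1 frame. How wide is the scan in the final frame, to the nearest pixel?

Inside the 1264×790 canvas the scan is height-limited at 987.50 × 790.00.
The 16:10 canvas is width-limited in 2668×2668, giving 2668.00 × 1667.50; scale factor 2.1108.
Applying the same ×2.1108: 987.50 → 2084.38.

2084 px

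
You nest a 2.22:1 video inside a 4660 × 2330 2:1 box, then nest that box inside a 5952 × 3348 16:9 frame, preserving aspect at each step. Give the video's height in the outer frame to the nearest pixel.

2681 px

First fit — 2.22:1 into 4660×2330 spans the width: 4660.00 × 2099.10.
Second fit — the 2:1 canvas into 5952×3348 spans the width: 5952.00 × 2976.00 (×1.2773 from 4660×2330).
So the video's height is 2099.10 × 1.2773 ≈ 2681.08.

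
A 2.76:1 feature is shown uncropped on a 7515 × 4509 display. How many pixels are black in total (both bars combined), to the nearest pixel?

13423097 pixels

2.76:1 (2.760) > 5:3 (1.667), so the feature fills the width.
That makes the image 2722.8261 px tall (7515 / 2.760).
Leftover height: 4509 − 2722.8261 = 1786.1739 px.
That's 1786.1739 × 7515 ≈ 13423097 black pixels.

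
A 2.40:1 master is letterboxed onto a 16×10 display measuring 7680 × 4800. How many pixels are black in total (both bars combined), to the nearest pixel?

12288000 pixels

2.40:1 is wider than 16×10, so it spans the full width.
The master is 7680 / 2.400 ≈ 3200.0000 px tall.
Leftover height: 4800 − 3200.0000 = 1600.0000 px.
Bar area = 1600.0000 × 7680 ≈ 12288000 px.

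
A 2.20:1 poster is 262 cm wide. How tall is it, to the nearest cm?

Height = 262 / 2.200 = 119.09.

119 cm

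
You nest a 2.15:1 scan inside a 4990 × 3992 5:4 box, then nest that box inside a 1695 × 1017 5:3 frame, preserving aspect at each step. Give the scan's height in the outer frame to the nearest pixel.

First fit — 2.15:1 into 4990×3992 spans the width: 4990.00 × 2320.93.
The 5:4 canvas is height-limited in 1695×1017, giving 1271.25 × 1017.00; scale factor 0.2548.
The scan scales with it: height 2320.93 × 0.2548 ≈ 591.28.

591 px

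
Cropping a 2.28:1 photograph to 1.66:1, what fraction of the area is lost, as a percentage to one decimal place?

27.2%

Going from 2.28:1 to 1.66:1 means cutting width while keeping height.
Fraction kept = (1.660)/(2.280) ≈ 72.81%, so 27.19% is lost.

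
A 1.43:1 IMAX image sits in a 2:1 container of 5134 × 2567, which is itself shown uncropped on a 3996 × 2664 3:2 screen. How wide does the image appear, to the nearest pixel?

1.43:1 IMAX in 5134×2567: fills the height, so the image is 3670.81 × 2567.00.
The 2:1 canvas is width-limited in 3996×2664, giving 3996.00 × 1998.00; scale factor 0.7783.
Applying the same ×0.7783: 3670.81 → 2857.14.

2857 px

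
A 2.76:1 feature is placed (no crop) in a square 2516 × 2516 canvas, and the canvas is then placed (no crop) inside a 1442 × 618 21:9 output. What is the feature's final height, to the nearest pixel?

Inside the 2516×2516 canvas the feature is width-limited at 2516.00 × 911.59.
Second fit — the square canvas into 1442×618 spans the height: 618.00 × 618.00 (×0.2456 from 2516×2516).
Applying the same ×0.2456: 911.59 → 223.91.

224 px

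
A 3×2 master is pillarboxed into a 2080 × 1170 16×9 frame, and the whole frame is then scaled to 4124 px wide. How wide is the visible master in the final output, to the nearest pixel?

3480 px

In the 2080×1170 frame the master fills the height: width = 1170 × 3/2 ≈ 1755.00 px.
Scaling 2080 → 4124 is ×1.9827, so the width becomes 1755.00 × 1.9827 ≈ 3479.62 px.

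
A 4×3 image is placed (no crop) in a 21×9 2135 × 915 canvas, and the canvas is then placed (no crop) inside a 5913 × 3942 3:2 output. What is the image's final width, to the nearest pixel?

3379 px

4×3 in 2135×915: fills the height, so the image is 1220.00 × 915.00.
The 21×9 canvas is width-limited in 5913×3942, giving 5913.00 × 2534.14; scale factor 2.7696.
So the image's width is 1220.00 × 2.7696 ≈ 3378.86.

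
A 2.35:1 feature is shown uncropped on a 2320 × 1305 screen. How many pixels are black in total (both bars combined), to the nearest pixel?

737217 pixels

Since 2.350 > 1.778, the feature is width-limited.
The feature is 2320 / 2.350 ≈ 987.2340 px tall.
Leftover height: 1305 − 987.2340 = 317.7660 px.
Across the 2320-px span: 317.7660 × 2320 ≈ 737217 px.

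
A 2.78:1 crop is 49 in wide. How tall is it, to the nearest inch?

Height = 49 / 2.780 = 17.63.

18 in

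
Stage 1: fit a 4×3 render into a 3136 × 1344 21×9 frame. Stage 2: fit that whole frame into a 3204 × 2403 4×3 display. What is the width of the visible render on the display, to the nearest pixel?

Inside the 3136×1344 canvas the render is height-limited at 1792.00 × 1344.00.
21×9 in 3204×2403: fills the width, so the intermediate becomes 3204.00 × 1373.14 — a scale of ×1.0217.
So the render's width is 1792.00 × 1.0217 ≈ 1830.86.

1831 px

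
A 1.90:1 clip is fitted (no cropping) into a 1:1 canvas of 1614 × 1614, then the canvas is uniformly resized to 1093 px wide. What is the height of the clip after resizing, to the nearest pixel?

575 px

In the 1614×1614 frame the clip fills the width: height = 1614 / 1.900 ≈ 849.47 px.
Resizing to 1093 px wide multiplies everything by 0.6772: 849.47 → 575.26 px.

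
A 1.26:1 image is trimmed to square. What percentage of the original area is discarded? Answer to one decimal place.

Going from 1.26:1 to square means cutting width while keeping height.
(1.000)/(1.260) ≈ 0.794 of the area survives, leaving 20.63% discarded.

20.6%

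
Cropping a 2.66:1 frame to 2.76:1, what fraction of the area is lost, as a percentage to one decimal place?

3.6%

The width stays; only height is cut (since 2.76:1 is wider than 2.66:1).
Area ratio = (2.660)/(2.760) = 96.38%; the remaining 3.62% is cropped out.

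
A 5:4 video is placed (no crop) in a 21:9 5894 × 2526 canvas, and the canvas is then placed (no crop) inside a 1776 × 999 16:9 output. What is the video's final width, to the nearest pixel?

Inside the 5894×2526 canvas the video is height-limited at 3157.50 × 2526.00.
Second fit — the 21:9 canvas into 1776×999 spans the width: 1776.00 × 761.14 (×0.3013 from 5894×2526).
The video scales with it: width 3157.50 × 0.3013 ≈ 951.43.

951 px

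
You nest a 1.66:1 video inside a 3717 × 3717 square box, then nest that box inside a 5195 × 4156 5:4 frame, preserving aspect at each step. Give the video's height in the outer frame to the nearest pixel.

First fit — 1.66:1 into 3717×3717 spans the width: 3717.00 × 2239.16.
The square canvas is height-limited in 5195×4156, giving 4156.00 × 4156.00; scale factor 1.1181.
The video scales with it: height 2239.16 × 1.1181 ≈ 2503.61.

2504 px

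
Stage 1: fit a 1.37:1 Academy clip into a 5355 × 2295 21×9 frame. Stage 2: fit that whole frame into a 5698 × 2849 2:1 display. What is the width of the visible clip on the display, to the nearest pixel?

3346 px

Inside the 5355×2295 canvas the clip is height-limited at 3144.15 × 2295.00.
Second fit — the 21×9 canvas into 5698×2849 spans the width: 5698.00 × 2442.00 (×1.0641 from 5355×2295).
So the clip's width is 3144.15 × 1.0641 ≈ 3345.54.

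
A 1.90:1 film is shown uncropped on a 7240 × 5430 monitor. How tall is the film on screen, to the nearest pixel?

1.90:1 is wider than 4×3, so it spans the full width.
That makes the image 3810.53 px tall (7240 / 1.900).

3811 px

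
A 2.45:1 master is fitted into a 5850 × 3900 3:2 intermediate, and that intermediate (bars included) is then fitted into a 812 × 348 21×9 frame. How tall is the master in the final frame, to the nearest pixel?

2.45:1 in 5850×3900: fills the width, so the master is 5850.00 × 2387.76.
The 3:2 canvas is height-limited in 812×348, giving 522.00 × 348.00; scale factor 0.0892.
Applying the same ×0.0892: 2387.76 → 213.06.

213 px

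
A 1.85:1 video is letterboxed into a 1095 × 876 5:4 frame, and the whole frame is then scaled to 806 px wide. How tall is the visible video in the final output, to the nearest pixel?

Fitted into 1095×876, the video spans the width; its height is 1095 / 1.850 ≈ 591.89 px.
Scaling 1095 → 806 is ×0.7361, so the height becomes 591.89 × 0.7361 ≈ 435.68 px.

436 px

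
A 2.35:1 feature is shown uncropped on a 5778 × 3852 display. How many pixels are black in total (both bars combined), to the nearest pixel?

2.35:1 is wider than 3×2, so it spans the full width.
The feature is 5778 / 2.350 ≈ 2458.7234 px tall.
3852 − 2458.7234 = 1393.2766 px of bars.
Across the 5778-px span: 1393.2766 × 5778 ≈ 8050352 px.

8050352 pixels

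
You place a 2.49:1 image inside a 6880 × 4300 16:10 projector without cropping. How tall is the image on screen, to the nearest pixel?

2.49:1 (2.490) > 16:10 (1.600), so the image fills the width.
The image is 6880 / 2.490 ≈ 2763.05 px tall.

2763 px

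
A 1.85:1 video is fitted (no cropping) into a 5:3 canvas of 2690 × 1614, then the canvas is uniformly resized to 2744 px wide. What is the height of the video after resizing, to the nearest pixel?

1483 px

At 2690×1614 the video is width-limited, so height = 2690 / 1.850 ≈ 1454.05 px.
The frame scales by 2744/2690 = 1.0201; 1454.05 × 1.0201 ≈ 1483.24 px.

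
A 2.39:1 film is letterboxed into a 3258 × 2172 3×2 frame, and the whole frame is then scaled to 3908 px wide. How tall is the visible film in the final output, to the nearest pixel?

1635 px

Fitted into 3258×2172, the film spans the width; its height is 3258 / 2.390 ≈ 1363.18 px.
Scaling 3258 → 3908 is ×1.1995, so the height becomes 1363.18 × 1.1995 ≈ 1635.15 px.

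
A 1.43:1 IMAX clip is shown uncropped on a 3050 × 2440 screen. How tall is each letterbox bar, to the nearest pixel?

154 px

1.43:1 IMAX (1.430) > 5:4 (1.250), so the clip fills the width.
Content height = 3050 / 1.430 ≈ 2132.87 px.
2440 − 2132.87 = 307.13 px of bars (153.57 each).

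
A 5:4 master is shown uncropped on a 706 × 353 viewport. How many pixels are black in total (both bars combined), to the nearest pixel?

5:4 (1.250) < 2:1 (2.000), so the master fills the height.
That makes the image 441.2500 px wide (353 × 5/4).
Leftover width: 706 − 441.2500 = 264.7500 px.
Bar area = 264.7500 × 353 ≈ 93457 px.

93457 pixels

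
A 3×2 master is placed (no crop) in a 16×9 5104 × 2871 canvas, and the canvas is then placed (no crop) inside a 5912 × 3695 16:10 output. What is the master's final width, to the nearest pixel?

3×2 in 5104×2871: fills the height, so the master is 4306.50 × 2871.00.
16×9 in 5912×3695: fills the width, so the intermediate becomes 5912.00 × 3325.50 — a scale of ×1.1583.
So the master's width is 4306.50 × 1.1583 ≈ 4988.25.

4988 px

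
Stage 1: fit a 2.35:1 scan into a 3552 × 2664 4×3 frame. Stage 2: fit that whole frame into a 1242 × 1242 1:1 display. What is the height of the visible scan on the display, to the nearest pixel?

2.35:1 in 3552×2664: fills the width, so the scan is 3552.00 × 1511.49.
The 4×3 canvas is width-limited in 1242×1242, giving 1242.00 × 931.50; scale factor 0.3497.
The scan scales with it: height 1511.49 × 0.3497 ≈ 528.51.

529 px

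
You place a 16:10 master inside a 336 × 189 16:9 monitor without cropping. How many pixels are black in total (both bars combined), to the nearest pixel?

6350 pixels

16:10 is narrower than 16:9, so it spans the full height.
The master is 189 × 16/10 ≈ 302.4000 px wide.
Leftover width: 336 − 302.4000 = 33.6000 px.
That's 33.6000 × 189 ≈ 6350 black pixels.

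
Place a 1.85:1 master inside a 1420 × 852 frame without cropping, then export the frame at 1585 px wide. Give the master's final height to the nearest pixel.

At 1420×852 the master is width-limited, so height = 1420 / 1.850 ≈ 767.57 px.
Resizing to 1585 px wide multiplies everything by 1.1162: 767.57 → 856.76 px.

857 px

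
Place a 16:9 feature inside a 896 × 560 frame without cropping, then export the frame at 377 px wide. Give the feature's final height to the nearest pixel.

212 px

At 896×560 the feature is width-limited, so height = 896 × 9/16 ≈ 504.00 px.
The frame scales by 377/896 = 0.4208; 504.00 × 0.4208 ≈ 212.06 px.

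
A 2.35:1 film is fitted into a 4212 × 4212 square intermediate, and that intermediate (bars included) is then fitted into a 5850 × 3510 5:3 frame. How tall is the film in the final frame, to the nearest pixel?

First fit — 2.35:1 into 4212×4212 spans the width: 4212.00 × 1792.34.
square in 5850×3510: fills the height, so the intermediate becomes 3510.00 × 3510.00 — a scale of ×0.8333.
The film scales with it: height 1792.34 × 0.8333 ≈ 1493.62.

1494 px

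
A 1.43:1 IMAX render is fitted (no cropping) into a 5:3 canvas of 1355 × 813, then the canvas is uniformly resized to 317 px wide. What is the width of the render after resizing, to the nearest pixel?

Fitted into 1355×813, the render spans the height; its width is 813 × 1.430 ≈ 1162.59 px.
Resizing to 317 px wide multiplies everything by 0.2339: 1162.59 → 271.99 px.

272 px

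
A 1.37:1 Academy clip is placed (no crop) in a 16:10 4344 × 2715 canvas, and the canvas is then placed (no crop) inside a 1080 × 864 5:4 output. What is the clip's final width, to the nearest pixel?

925 px

Inside the 4344×2715 canvas the clip is height-limited at 3719.55 × 2715.00.
Second fit — the 16:10 canvas into 1080×864 spans the width: 1080.00 × 675.00 (×0.2486 from 4344×2715).
Applying the same ×0.2486: 3719.55 → 924.75.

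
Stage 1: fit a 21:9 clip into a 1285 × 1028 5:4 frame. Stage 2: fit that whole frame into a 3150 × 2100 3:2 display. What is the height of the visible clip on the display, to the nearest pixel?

1125 px

First fit — 21:9 into 1285×1028 spans the width: 1285.00 × 550.71.
5:4 in 3150×2100: fills the height, so the intermediate becomes 2625.00 × 2100.00 — a scale of ×2.0428.
So the clip's height is 550.71 × 2.0428 ≈ 1125.00.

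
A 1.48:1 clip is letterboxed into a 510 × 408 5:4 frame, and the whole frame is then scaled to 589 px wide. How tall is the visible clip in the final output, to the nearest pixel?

398 px

Fitted into 510×408, the clip spans the width; its height is 510 / 1.480 ≈ 344.59 px.
Resizing to 589 px wide multiplies everything by 1.1549: 344.59 → 397.97 px.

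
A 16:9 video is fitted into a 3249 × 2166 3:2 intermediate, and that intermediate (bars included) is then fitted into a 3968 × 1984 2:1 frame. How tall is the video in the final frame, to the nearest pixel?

16:9 in 3249×2166: fills the width, so the video is 3249.00 × 1827.56.
Second fit — the 3:2 canvas into 3968×1984 spans the height: 2976.00 × 1984.00 (×0.9160 from 3249×2166).
Applying the same ×0.9160: 1827.56 → 1674.00.

1674 px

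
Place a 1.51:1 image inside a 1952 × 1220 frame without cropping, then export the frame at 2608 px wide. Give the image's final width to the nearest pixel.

At 1952×1220 the image is height-limited, so width = 1220 × 1.510 ≈ 1842.20 px.
Scaling 1952 → 2608 is ×1.3361, so the width becomes 1842.20 × 1.3361 ≈ 2461.30 px.

2461 px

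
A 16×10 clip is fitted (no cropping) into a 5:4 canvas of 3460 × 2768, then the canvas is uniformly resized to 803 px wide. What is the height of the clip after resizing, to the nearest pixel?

Fitted into 3460×2768, the clip spans the width; its height is 3460 × 10/16 ≈ 2162.50 px.
Resizing to 803 px wide multiplies everything by 0.2321: 2162.50 → 501.88 px.

502 px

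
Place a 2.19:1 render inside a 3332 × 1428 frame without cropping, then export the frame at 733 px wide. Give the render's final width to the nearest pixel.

Fitted into 3332×1428, the render spans the height; its width is 1428 × 2.190 ≈ 3127.32 px.
Scaling 3332 → 733 is ×0.2200, so the width becomes 3127.32 × 0.2200 ≈ 687.97 px.

688 px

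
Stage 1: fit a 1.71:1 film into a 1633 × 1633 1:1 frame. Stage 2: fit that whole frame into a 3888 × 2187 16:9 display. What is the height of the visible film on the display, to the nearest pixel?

1279 px

First fit — 1.71:1 into 1633×1633 spans the width: 1633.00 × 954.97.
Second fit — the 1:1 canvas into 3888×2187 spans the height: 2187.00 × 2187.00 (×1.3393 from 1633×1633).
So the film's height is 954.97 × 1.3393 ≈ 1278.95.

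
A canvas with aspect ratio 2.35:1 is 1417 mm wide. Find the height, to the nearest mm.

At 2.35:1, 1417 / 2.350 ≈ 602.98.

603 mm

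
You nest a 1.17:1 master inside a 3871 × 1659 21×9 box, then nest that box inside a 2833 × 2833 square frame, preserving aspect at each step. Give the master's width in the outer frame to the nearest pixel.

1421 px

Inside the 3871×1659 canvas the master is height-limited at 1941.03 × 1659.00.
Second fit — the 21×9 canvas into 2833×2833 spans the width: 2833.00 × 1214.14 (×0.7319 from 3871×1659).
The master scales with it: width 1941.03 × 0.7319 ≈ 1420.55.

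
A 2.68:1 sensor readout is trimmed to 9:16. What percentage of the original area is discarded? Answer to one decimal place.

79.0%

9:16 is narrower than 2.68:1, so the crop keeps the full height and trims the width.
Fraction kept = (0.562)/(2.680) ≈ 20.99%, so 79.01% is lost.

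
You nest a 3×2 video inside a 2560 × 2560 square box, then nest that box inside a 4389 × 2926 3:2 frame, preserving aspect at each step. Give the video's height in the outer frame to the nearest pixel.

Inside the 2560×2560 canvas the video is width-limited at 2560.00 × 1706.67.
square in 4389×2926: fills the height, so the intermediate becomes 2926.00 × 2926.00 — a scale of ×1.1430.
The video scales with it: height 1706.67 × 1.1430 ≈ 1950.67.

1951 px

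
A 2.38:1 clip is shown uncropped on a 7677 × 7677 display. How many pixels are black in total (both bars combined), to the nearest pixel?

34173166 pixels

Since 2.380 > 1.000, the clip is width-limited.
Content height = 7677 / 2.380 ≈ 3225.6303 px.
Leftover height: 7677 − 3225.6303 = 4451.3697 px.
That's 4451.3697 × 7677 ≈ 34173166 black pixels.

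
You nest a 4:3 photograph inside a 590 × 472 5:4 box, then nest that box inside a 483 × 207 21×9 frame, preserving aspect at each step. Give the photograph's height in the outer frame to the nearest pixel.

194 px

First fit — 4:3 into 590×472 spans the width: 590.00 × 442.50.
5:4 in 483×207: fills the height, so the intermediate becomes 258.75 × 207.00 — a scale of ×0.4386.
So the photograph's height is 442.50 × 0.4386 ≈ 194.06.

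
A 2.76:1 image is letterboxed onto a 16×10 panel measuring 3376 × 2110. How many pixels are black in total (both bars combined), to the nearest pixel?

2.76:1 (2.760) > 16×10 (1.600), so the image fills the width.
Content height = 3376 / 2.760 ≈ 1223.1884 px.
2110 − 1223.1884 = 886.8116 px of bars.
That's 886.8116 × 3376 ≈ 2993876 black pixels.

2993876 pixels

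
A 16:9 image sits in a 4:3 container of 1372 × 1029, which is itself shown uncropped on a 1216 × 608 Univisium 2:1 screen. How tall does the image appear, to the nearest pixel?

456 px

Inside the 1372×1029 canvas the image is width-limited at 1372.00 × 771.75.
Second fit — the 4:3 canvas into 1216×608 spans the height: 810.67 × 608.00 (×0.5909 from 1372×1029).
Applying the same ×0.5909: 771.75 → 456.00.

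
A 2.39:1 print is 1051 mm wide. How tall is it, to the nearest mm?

440 mm

Height = 1051 / 2.390 = 439.75.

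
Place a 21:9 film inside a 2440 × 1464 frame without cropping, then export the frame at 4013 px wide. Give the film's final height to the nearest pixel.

1720 px

At 2440×1464 the film is width-limited, so height = 2440 × 9/21 ≈ 1045.71 px.
Resizing to 4013 px wide multiplies everything by 1.6447: 1045.71 → 1719.86 px.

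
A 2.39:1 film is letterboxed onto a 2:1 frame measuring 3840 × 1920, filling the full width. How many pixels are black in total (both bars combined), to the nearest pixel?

That makes the image 1606.6946 px tall (3840 / 2.390).
1920 − 1606.6946 = 313.3054 px of bars.
Across the 3840-px span: 313.3054 × 3840 ≈ 1203093 px.

1203093 pixels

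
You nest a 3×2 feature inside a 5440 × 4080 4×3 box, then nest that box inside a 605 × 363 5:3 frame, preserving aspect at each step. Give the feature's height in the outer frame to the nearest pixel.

First fit — 3×2 into 5440×4080 spans the width: 5440.00 × 3626.67.
Second fit — the 4×3 canvas into 605×363 spans the height: 484.00 × 363.00 (×0.0890 from 5440×4080).
The feature scales with it: height 3626.67 × 0.0890 ≈ 322.67.

323 px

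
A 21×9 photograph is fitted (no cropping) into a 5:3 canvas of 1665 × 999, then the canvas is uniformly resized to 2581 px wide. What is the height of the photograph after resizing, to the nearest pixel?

1106 px

Fitted into 1665×999, the photograph spans the width; its height is 1665 × 9/21 ≈ 713.57 px.
Scaling 1665 → 2581 is ×1.5502, so the height becomes 713.57 × 1.5502 ≈ 1106.14 px.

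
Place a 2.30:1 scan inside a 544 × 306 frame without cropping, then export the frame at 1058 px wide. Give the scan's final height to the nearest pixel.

In the 544×306 frame the scan fills the width: height = 544 / 2.300 ≈ 236.52 px.
Scaling 544 → 1058 is ×1.9449, so the height becomes 236.52 × 1.9449 ≈ 460.00 px.

460 px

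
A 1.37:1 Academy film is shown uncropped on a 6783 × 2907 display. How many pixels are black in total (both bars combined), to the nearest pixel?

1.37:1 Academy is narrower than 21×9, so it spans the full height.
Content width = 2907 × 1.370 ≈ 3982.5900 px.
6783 − 3982.5900 = 2800.4100 px of bars.
That's 2800.4100 × 2907 ≈ 8140792 black pixels.

8140792 pixels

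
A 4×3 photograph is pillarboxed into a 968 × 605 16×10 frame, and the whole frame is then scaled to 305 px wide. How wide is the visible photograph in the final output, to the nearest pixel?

254 px

In the 968×605 frame the photograph fills the height: width = 605 × 4/3 ≈ 806.67 px.
The frame scales by 305/968 = 0.3151; 806.67 × 0.3151 ≈ 254.17 px.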